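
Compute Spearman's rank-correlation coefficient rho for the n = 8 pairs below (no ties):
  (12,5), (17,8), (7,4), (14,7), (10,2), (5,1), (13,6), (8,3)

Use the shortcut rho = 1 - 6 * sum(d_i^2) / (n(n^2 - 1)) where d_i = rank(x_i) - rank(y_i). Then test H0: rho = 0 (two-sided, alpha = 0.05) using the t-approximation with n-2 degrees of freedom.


Step 1: Rank x and y separately (midranks; no ties here).
rank(x): 12->5, 17->8, 7->2, 14->7, 10->4, 5->1, 13->6, 8->3
rank(y): 5->5, 8->8, 4->4, 7->7, 2->2, 1->1, 6->6, 3->3
Step 2: d_i = R_x(i) - R_y(i); compute d_i^2.
  (5-5)^2=0, (8-8)^2=0, (2-4)^2=4, (7-7)^2=0, (4-2)^2=4, (1-1)^2=0, (6-6)^2=0, (3-3)^2=0
sum(d^2) = 8.
Step 3: rho = 1 - 6*8 / (8*(8^2 - 1)) = 1 - 48/504 = 0.904762.
Step 4: Under H0, t = rho * sqrt((n-2)/(1-rho^2)) = 5.2034 ~ t(6).
Step 5: Two-sided p-value from the t-distribution with 6 df = 0.002008.
Step 6: alpha = 0.05. reject H0.

rho = 0.9048, p = 0.002008, reject H0 at alpha = 0.05.


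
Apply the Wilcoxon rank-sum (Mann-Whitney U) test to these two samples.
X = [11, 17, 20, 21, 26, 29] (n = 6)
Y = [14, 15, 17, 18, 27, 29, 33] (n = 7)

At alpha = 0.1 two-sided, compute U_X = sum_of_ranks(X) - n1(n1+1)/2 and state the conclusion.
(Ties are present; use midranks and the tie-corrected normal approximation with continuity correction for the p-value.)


Step 1: Combine and sort all 13 observations; assign midranks.
sorted (value, group): (11,X), (14,Y), (15,Y), (17,X), (17,Y), (18,Y), (20,X), (21,X), (26,X), (27,Y), (29,X), (29,Y), (33,Y)
ranks: 11->1, 14->2, 15->3, 17->4.5, 17->4.5, 18->6, 20->7, 21->8, 26->9, 27->10, 29->11.5, 29->11.5, 33->13
Step 2: Rank sum for X: R1 = 1 + 4.5 + 7 + 8 + 9 + 11.5 = 41.
Step 3: U_X = R1 - n1(n1+1)/2 = 41 - 6*7/2 = 41 - 21 = 20.
       U_Y = n1*n2 - U_X = 42 - 20 = 22.
Step 4: Ties are present, so use the tie-corrected normal approximation (with continuity correction) for the p-value.
Step 5: p-value = 0.942900; compare to alpha = 0.1. fail to reject H0.

U_X = 20, p = 0.942900, fail to reject H0 at alpha = 0.1.


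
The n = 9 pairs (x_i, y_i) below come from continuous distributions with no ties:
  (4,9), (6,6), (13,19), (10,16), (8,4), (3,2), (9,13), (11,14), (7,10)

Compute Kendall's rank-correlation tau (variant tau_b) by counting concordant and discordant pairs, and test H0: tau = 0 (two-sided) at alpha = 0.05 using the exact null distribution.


Step 1: Enumerate the 36 unordered pairs (i,j) with i<j and classify each by sign(x_j-x_i) * sign(y_j-y_i).
  (1,2):dx=+2,dy=-3->D; (1,3):dx=+9,dy=+10->C; (1,4):dx=+6,dy=+7->C; (1,5):dx=+4,dy=-5->D
  (1,6):dx=-1,dy=-7->C; (1,7):dx=+5,dy=+4->C; (1,8):dx=+7,dy=+5->C; (1,9):dx=+3,dy=+1->C
  (2,3):dx=+7,dy=+13->C; (2,4):dx=+4,dy=+10->C; (2,5):dx=+2,dy=-2->D; (2,6):dx=-3,dy=-4->C
  (2,7):dx=+3,dy=+7->C; (2,8):dx=+5,dy=+8->C; (2,9):dx=+1,dy=+4->C; (3,4):dx=-3,dy=-3->C
  (3,5):dx=-5,dy=-15->C; (3,6):dx=-10,dy=-17->C; (3,7):dx=-4,dy=-6->C; (3,8):dx=-2,dy=-5->C
  (3,9):dx=-6,dy=-9->C; (4,5):dx=-2,dy=-12->C; (4,6):dx=-7,dy=-14->C; (4,7):dx=-1,dy=-3->C
  (4,8):dx=+1,dy=-2->D; (4,9):dx=-3,dy=-6->C; (5,6):dx=-5,dy=-2->C; (5,7):dx=+1,dy=+9->C
  (5,8):dx=+3,dy=+10->C; (5,9):dx=-1,dy=+6->D; (6,7):dx=+6,dy=+11->C; (6,8):dx=+8,dy=+12->C
  (6,9):dx=+4,dy=+8->C; (7,8):dx=+2,dy=+1->C; (7,9):dx=-2,dy=-3->C; (8,9):dx=-4,dy=-4->C
Step 2: C = 31, D = 5, total pairs = 36.
Step 3: tau = (C - D)/(n(n-1)/2) = (31 - 5)/36 = 0.722222.
Step 4: Exact two-sided p-value (enumerate n! = 362880 permutations of y under H0): p = 0.005886.
Step 5: alpha = 0.05. reject H0.

tau_b = 0.7222 (C=31, D=5), p = 0.005886, reject H0.


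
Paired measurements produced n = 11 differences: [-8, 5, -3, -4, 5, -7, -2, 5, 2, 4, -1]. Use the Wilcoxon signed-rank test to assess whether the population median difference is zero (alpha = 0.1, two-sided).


Step 1: Drop any zero differences (none here) and take |d_i|.
|d| = [8, 5, 3, 4, 5, 7, 2, 5, 2, 4, 1]
Step 2: Midrank |d_i| (ties get averaged ranks).
ranks: |8|->11, |5|->8, |3|->4, |4|->5.5, |5|->8, |7|->10, |2|->2.5, |5|->8, |2|->2.5, |4|->5.5, |1|->1
Step 3: Attach original signs; sum ranks with positive sign and with negative sign.
W+ = 8 + 8 + 8 + 2.5 + 5.5 = 32
W- = 11 + 4 + 5.5 + 10 + 2.5 + 1 = 34
(Check: W+ + W- = 66 should equal n(n+1)/2 = 66.)
Step 4: Test statistic W = min(W+, W-) = 32.
Step 5: Ties in |d|, so use the tie-corrected normal approximation.
        E[W] = n(n+1)/4 = 11*12/4 = 33.
        Tie groups: |d|=2 (t=2), |d|=4 (t=2), |d|=5 (t=3); sum(t^3 - t) = 36.
        Var[W] = n(n+1)(2n+1)/24 - sum(t^3-t)/48 = 3036/24 - 36/48 = 125.75.
        z = (W - E[W]) / sqrt(Var[W]) = (32 - 33) / 11.2138 = -0.0892.
        Two-sided p = 2*Phi(z) = 0.928942.
Step 6: alpha = 0.1. fail to reject H0.

W+ = 32, W- = 34, W = min = 32, p = 0.928942, fail to reject H0.


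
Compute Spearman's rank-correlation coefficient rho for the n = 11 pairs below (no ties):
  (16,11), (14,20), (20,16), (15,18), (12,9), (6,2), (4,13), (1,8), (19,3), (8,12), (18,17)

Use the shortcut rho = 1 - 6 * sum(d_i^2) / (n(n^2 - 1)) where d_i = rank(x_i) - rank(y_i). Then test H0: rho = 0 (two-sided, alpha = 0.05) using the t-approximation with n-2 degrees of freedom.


Step 1: Rank x and y separately (midranks; no ties here).
rank(x): 16->8, 14->6, 20->11, 15->7, 12->5, 6->3, 4->2, 1->1, 19->10, 8->4, 18->9
rank(y): 11->5, 20->11, 16->8, 18->10, 9->4, 2->1, 13->7, 8->3, 3->2, 12->6, 17->9
Step 2: d_i = R_x(i) - R_y(i); compute d_i^2.
  (8-5)^2=9, (6-11)^2=25, (11-8)^2=9, (7-10)^2=9, (5-4)^2=1, (3-1)^2=4, (2-7)^2=25, (1-3)^2=4, (10-2)^2=64, (4-6)^2=4, (9-9)^2=0
sum(d^2) = 154.
Step 3: rho = 1 - 6*154 / (11*(11^2 - 1)) = 1 - 924/1320 = 0.300000.
Step 4: Under H0, t = rho * sqrt((n-2)/(1-rho^2)) = 0.9435 ~ t(9).
Step 5: Two-sided p-value from the t-distribution with 9 df = 0.370083.
Step 6: alpha = 0.05. fail to reject H0.

rho = 0.3000, p = 0.370083, fail to reject H0 at alpha = 0.05.


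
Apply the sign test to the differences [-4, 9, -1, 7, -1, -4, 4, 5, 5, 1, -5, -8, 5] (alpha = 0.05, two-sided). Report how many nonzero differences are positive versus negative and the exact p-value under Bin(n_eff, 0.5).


Step 1: Discard zero differences. Original n = 13; n_eff = number of nonzero differences = 13.
Nonzero differences (with sign): -4, +9, -1, +7, -1, -4, +4, +5, +5, +1, -5, -8, +5
Step 2: Count signs: positive = 7, negative = 6.
Step 3: Under H0: P(positive) = 0.5, so the number of positives S ~ Bin(13, 0.5).
Step 4: Two-sided exact p-value = sum of Bin(13,0.5) probabilities at or below the observed probability = 1.000000.
Step 5: alpha = 0.05. fail to reject H0.

n_eff = 13, pos = 7, neg = 6, p = 1.000000, fail to reject H0.


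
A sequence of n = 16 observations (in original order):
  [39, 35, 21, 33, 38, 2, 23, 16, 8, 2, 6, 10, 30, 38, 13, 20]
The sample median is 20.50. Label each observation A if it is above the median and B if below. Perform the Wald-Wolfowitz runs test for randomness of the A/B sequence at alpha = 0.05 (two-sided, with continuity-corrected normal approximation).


Step 1: Compute median = 20.50; label A = above, B = below.
Labels in order: AAAAABABBBBBAABB  (n_A = 8, n_B = 8)
Step 2: Count runs R = 6.
Step 3: Under H0 (random ordering), E[R] = 2*n_A*n_B/(n_A+n_B) + 1 = 2*8*8/16 + 1 = 9.0000.
        Var[R] = 2*n_A*n_B*(2*n_A*n_B - n_A - n_B) / ((n_A+n_B)^2 * (n_A+n_B-1)) = 14336/3840 = 3.7333.
        SD[R] = 1.9322.
Step 4: Continuity-corrected z = (R + 0.5 - E[R]) / SD[R] = (6 + 0.5 - 9.0000) / 1.9322 = -1.2939.
Step 5: Two-sided p-value via normal approximation = 2*(1 - Phi(|z|)) = 0.195709.
Step 6: alpha = 0.05. fail to reject H0.

R = 6, z = -1.2939, p = 0.195709, fail to reject H0.


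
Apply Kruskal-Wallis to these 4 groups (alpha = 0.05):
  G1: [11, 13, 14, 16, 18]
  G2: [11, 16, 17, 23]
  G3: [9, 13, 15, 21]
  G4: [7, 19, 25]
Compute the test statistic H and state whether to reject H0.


Step 1: Combine all N = 16 observations and assign midranks.
sorted (value, group, rank): (7,G4,1), (9,G3,2), (11,G1,3.5), (11,G2,3.5), (13,G1,5.5), (13,G3,5.5), (14,G1,7), (15,G3,8), (16,G1,9.5), (16,G2,9.5), (17,G2,11), (18,G1,12), (19,G4,13), (21,G3,14), (23,G2,15), (25,G4,16)
Step 2: Sum ranks within each group.
R_1 = 37.5 (n_1 = 5)
R_2 = 39 (n_2 = 4)
R_3 = 29.5 (n_3 = 4)
R_4 = 30 (n_4 = 3)
Step 3: H = 12/(N(N+1)) * sum(R_i^2/n_i) - 3(N+1)
     = 12/(16*17) * (37.5^2/5 + 39^2/4 + 29.5^2/4 + 30^2/3) - 3*17
     = 0.044118 * 1179.06 - 51
     = 1.017463.
Step 4: Ties present; correction factor C = 1 - 18/(16^3 - 16) = 0.995588. Corrected H = 1.017463 / 0.995588 = 1.021972.
Step 5: Under H0, H ~ chi^2(3); p-value = 0.795936.
Step 6: alpha = 0.05. fail to reject H0.

H = 1.0220, df = 3, p = 0.795936, fail to reject H0.


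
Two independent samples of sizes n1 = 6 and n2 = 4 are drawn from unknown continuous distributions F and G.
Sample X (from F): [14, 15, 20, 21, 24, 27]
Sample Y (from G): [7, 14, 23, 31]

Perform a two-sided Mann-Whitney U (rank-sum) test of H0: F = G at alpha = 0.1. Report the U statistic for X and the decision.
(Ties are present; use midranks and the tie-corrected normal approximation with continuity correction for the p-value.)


Step 1: Combine and sort all 10 observations; assign midranks.
sorted (value, group): (7,Y), (14,X), (14,Y), (15,X), (20,X), (21,X), (23,Y), (24,X), (27,X), (31,Y)
ranks: 7->1, 14->2.5, 14->2.5, 15->4, 20->5, 21->6, 23->7, 24->8, 27->9, 31->10
Step 2: Rank sum for X: R1 = 2.5 + 4 + 5 + 6 + 8 + 9 = 34.5.
Step 3: U_X = R1 - n1(n1+1)/2 = 34.5 - 6*7/2 = 34.5 - 21 = 13.5.
       U_Y = n1*n2 - U_X = 24 - 13.5 = 10.5.
Step 4: Ties are present, so use the tie-corrected normal approximation (with continuity correction) for the p-value.
Step 5: p-value = 0.830664; compare to alpha = 0.1. fail to reject H0.

U_X = 13.5, p = 0.830664, fail to reject H0 at alpha = 0.1.


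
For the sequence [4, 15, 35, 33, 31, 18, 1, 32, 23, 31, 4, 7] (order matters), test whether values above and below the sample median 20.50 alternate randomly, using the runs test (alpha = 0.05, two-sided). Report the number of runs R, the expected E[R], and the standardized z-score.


Step 1: Compute median = 20.50; label A = above, B = below.
Labels in order: BBAAABBAAABB  (n_A = 6, n_B = 6)
Step 2: Count runs R = 5.
Step 3: Under H0 (random ordering), E[R] = 2*n_A*n_B/(n_A+n_B) + 1 = 2*6*6/12 + 1 = 7.0000.
        Var[R] = 2*n_A*n_B*(2*n_A*n_B - n_A - n_B) / ((n_A+n_B)^2 * (n_A+n_B-1)) = 4320/1584 = 2.7273.
        SD[R] = 1.6514.
Step 4: Continuity-corrected z = (R + 0.5 - E[R]) / SD[R] = (5 + 0.5 - 7.0000) / 1.6514 = -0.9083.
Step 5: Two-sided p-value via normal approximation = 2*(1 - Phi(|z|)) = 0.363722.
Step 6: alpha = 0.05. fail to reject H0.

R = 5, z = -0.9083, p = 0.363722, fail to reject H0.


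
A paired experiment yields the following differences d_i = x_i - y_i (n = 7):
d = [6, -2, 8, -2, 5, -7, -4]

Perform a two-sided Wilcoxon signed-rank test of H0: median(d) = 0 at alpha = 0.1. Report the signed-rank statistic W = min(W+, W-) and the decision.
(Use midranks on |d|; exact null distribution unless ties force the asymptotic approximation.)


Step 1: Drop any zero differences (none here) and take |d_i|.
|d| = [6, 2, 8, 2, 5, 7, 4]
Step 2: Midrank |d_i| (ties get averaged ranks).
ranks: |6|->5, |2|->1.5, |8|->7, |2|->1.5, |5|->4, |7|->6, |4|->3
Step 3: Attach original signs; sum ranks with positive sign and with negative sign.
W+ = 5 + 7 + 4 = 16
W- = 1.5 + 1.5 + 6 + 3 = 12
(Check: W+ + W- = 28 should equal n(n+1)/2 = 28.)
Step 4: Test statistic W = min(W+, W-) = 12.
Step 5: Ties in |d|, so use the tie-corrected normal approximation.
        E[W] = n(n+1)/4 = 7*8/4 = 14.
        Tie groups: |d|=2 (t=2); sum(t^3 - t) = 6.
        Var[W] = n(n+1)(2n+1)/24 - sum(t^3-t)/48 = 840/24 - 6/48 = 34.875.
        z = (W - E[W]) / sqrt(Var[W]) = (12 - 14) / 5.9055 = -0.3387.
        Two-sided p = 2*Phi(z) = 0.734861.
Step 6: alpha = 0.1. fail to reject H0.

W+ = 16, W- = 12, W = min = 12, p = 0.734861, fail to reject H0.


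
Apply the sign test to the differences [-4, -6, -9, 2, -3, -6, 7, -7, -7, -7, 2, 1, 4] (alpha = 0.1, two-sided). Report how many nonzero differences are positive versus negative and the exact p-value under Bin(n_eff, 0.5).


Step 1: Discard zero differences. Original n = 13; n_eff = number of nonzero differences = 13.
Nonzero differences (with sign): -4, -6, -9, +2, -3, -6, +7, -7, -7, -7, +2, +1, +4
Step 2: Count signs: positive = 5, negative = 8.
Step 3: Under H0: P(positive) = 0.5, so the number of positives S ~ Bin(13, 0.5).
Step 4: Two-sided exact p-value = sum of Bin(13,0.5) probabilities at or below the observed probability = 0.581055.
Step 5: alpha = 0.1. fail to reject H0.

n_eff = 13, pos = 5, neg = 8, p = 0.581055, fail to reject H0.


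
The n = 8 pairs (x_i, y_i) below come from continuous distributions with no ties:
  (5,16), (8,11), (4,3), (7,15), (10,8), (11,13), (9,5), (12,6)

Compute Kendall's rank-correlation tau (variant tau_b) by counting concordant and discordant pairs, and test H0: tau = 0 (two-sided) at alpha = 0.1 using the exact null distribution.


Step 1: Enumerate the 28 unordered pairs (i,j) with i<j and classify each by sign(x_j-x_i) * sign(y_j-y_i).
  (1,2):dx=+3,dy=-5->D; (1,3):dx=-1,dy=-13->C; (1,4):dx=+2,dy=-1->D; (1,5):dx=+5,dy=-8->D
  (1,6):dx=+6,dy=-3->D; (1,7):dx=+4,dy=-11->D; (1,8):dx=+7,dy=-10->D; (2,3):dx=-4,dy=-8->C
  (2,4):dx=-1,dy=+4->D; (2,5):dx=+2,dy=-3->D; (2,6):dx=+3,dy=+2->C; (2,7):dx=+1,dy=-6->D
  (2,8):dx=+4,dy=-5->D; (3,4):dx=+3,dy=+12->C; (3,5):dx=+6,dy=+5->C; (3,6):dx=+7,dy=+10->C
  (3,7):dx=+5,dy=+2->C; (3,8):dx=+8,dy=+3->C; (4,5):dx=+3,dy=-7->D; (4,6):dx=+4,dy=-2->D
  (4,7):dx=+2,dy=-10->D; (4,8):dx=+5,dy=-9->D; (5,6):dx=+1,dy=+5->C; (5,7):dx=-1,dy=-3->C
  (5,8):dx=+2,dy=-2->D; (6,7):dx=-2,dy=-8->C; (6,8):dx=+1,dy=-7->D; (7,8):dx=+3,dy=+1->C
Step 2: C = 12, D = 16, total pairs = 28.
Step 3: tau = (C - D)/(n(n-1)/2) = (12 - 16)/28 = -0.142857.
Step 4: Exact two-sided p-value (enumerate n! = 40320 permutations of y under H0): p = 0.719544.
Step 5: alpha = 0.1. fail to reject H0.

tau_b = -0.1429 (C=12, D=16), p = 0.719544, fail to reject H0.


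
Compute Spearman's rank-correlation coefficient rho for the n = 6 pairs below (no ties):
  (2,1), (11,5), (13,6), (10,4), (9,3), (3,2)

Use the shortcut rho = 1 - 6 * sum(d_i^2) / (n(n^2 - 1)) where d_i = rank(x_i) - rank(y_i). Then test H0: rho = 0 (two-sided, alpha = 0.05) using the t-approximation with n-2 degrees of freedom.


Step 1: Rank x and y separately (midranks; no ties here).
rank(x): 2->1, 11->5, 13->6, 10->4, 9->3, 3->2
rank(y): 1->1, 5->5, 6->6, 4->4, 3->3, 2->2
Step 2: d_i = R_x(i) - R_y(i); compute d_i^2.
  (1-1)^2=0, (5-5)^2=0, (6-6)^2=0, (4-4)^2=0, (3-3)^2=0, (2-2)^2=0
sum(d^2) = 0.
Step 3: rho = 1 - 6*0 / (6*(6^2 - 1)) = 1 - 0/210 = 1.000000.
Step 5: Two-sided p-value from the t-distribution with 4 df = 0.000000.
Step 6: alpha = 0.05. reject H0.

rho = 1.0000, p = 0.000000, reject H0 at alpha = 0.05.


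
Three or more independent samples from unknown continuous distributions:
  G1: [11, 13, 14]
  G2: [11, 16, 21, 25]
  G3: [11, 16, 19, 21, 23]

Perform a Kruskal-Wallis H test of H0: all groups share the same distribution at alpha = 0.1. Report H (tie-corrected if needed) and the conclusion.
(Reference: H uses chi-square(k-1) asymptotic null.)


Step 1: Combine all N = 12 observations and assign midranks.
sorted (value, group, rank): (11,G1,2), (11,G2,2), (11,G3,2), (13,G1,4), (14,G1,5), (16,G2,6.5), (16,G3,6.5), (19,G3,8), (21,G2,9.5), (21,G3,9.5), (23,G3,11), (25,G2,12)
Step 2: Sum ranks within each group.
R_1 = 11 (n_1 = 3)
R_2 = 30 (n_2 = 4)
R_3 = 37 (n_3 = 5)
Step 3: H = 12/(N(N+1)) * sum(R_i^2/n_i) - 3(N+1)
     = 12/(12*13) * (11^2/3 + 30^2/4 + 37^2/5) - 3*13
     = 0.076923 * 539.133 - 39
     = 2.471795.
Step 4: Ties present; correction factor C = 1 - 36/(12^3 - 12) = 0.979021. Corrected H = 2.471795 / 0.979021 = 2.524762.
Step 5: Under H0, H ~ chi^2(2); p-value = 0.282979.
Step 6: alpha = 0.1. fail to reject H0.

H = 2.5248, df = 2, p = 0.282979, fail to reject H0.


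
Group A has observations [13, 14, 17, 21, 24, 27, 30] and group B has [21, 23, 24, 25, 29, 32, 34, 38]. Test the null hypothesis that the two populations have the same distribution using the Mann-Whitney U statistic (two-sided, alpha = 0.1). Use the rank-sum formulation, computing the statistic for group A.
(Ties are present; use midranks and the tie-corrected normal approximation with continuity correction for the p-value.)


Step 1: Combine and sort all 15 observations; assign midranks.
sorted (value, group): (13,X), (14,X), (17,X), (21,X), (21,Y), (23,Y), (24,X), (24,Y), (25,Y), (27,X), (29,Y), (30,X), (32,Y), (34,Y), (38,Y)
ranks: 13->1, 14->2, 17->3, 21->4.5, 21->4.5, 23->6, 24->7.5, 24->7.5, 25->9, 27->10, 29->11, 30->12, 32->13, 34->14, 38->15
Step 2: Rank sum for X: R1 = 1 + 2 + 3 + 4.5 + 7.5 + 10 + 12 = 40.
Step 3: U_X = R1 - n1(n1+1)/2 = 40 - 7*8/2 = 40 - 28 = 12.
       U_Y = n1*n2 - U_X = 56 - 12 = 44.
Step 4: Ties are present, so use the tie-corrected normal approximation (with continuity correction) for the p-value.
Step 5: p-value = 0.072337; compare to alpha = 0.1. reject H0.

U_X = 12, p = 0.072337, reject H0 at alpha = 0.1.


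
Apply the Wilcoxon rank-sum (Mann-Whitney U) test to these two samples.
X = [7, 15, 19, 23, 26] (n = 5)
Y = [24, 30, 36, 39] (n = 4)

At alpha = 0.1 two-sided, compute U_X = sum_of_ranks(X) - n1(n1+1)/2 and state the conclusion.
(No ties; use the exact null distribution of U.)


Step 1: Combine and sort all 9 observations; assign midranks.
sorted (value, group): (7,X), (15,X), (19,X), (23,X), (24,Y), (26,X), (30,Y), (36,Y), (39,Y)
ranks: 7->1, 15->2, 19->3, 23->4, 24->5, 26->6, 30->7, 36->8, 39->9
Step 2: Rank sum for X: R1 = 1 + 2 + 3 + 4 + 6 = 16.
Step 3: U_X = R1 - n1(n1+1)/2 = 16 - 5*6/2 = 16 - 15 = 1.
       U_Y = n1*n2 - U_X = 20 - 1 = 19.
Step 4: No ties, so the exact null distribution of U (based on enumerating the C(9,5) = 126 equally likely rank assignments) gives the two-sided p-value.
Step 5: p-value = 0.031746; compare to alpha = 0.1. reject H0.

U_X = 1, p = 0.031746, reject H0 at alpha = 0.1.


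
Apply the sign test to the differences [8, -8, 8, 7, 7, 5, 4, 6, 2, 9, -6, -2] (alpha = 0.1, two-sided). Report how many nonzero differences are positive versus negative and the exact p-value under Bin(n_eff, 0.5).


Step 1: Discard zero differences. Original n = 12; n_eff = number of nonzero differences = 12.
Nonzero differences (with sign): +8, -8, +8, +7, +7, +5, +4, +6, +2, +9, -6, -2
Step 2: Count signs: positive = 9, negative = 3.
Step 3: Under H0: P(positive) = 0.5, so the number of positives S ~ Bin(12, 0.5).
Step 4: Two-sided exact p-value = sum of Bin(12,0.5) probabilities at or below the observed probability = 0.145996.
Step 5: alpha = 0.1. fail to reject H0.

n_eff = 12, pos = 9, neg = 3, p = 0.145996, fail to reject H0.


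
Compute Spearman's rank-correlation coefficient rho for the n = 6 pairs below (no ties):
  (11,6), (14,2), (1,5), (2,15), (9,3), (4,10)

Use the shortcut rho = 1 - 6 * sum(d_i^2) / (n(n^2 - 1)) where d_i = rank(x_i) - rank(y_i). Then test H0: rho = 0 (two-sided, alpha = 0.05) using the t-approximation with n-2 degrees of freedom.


Step 1: Rank x and y separately (midranks; no ties here).
rank(x): 11->5, 14->6, 1->1, 2->2, 9->4, 4->3
rank(y): 6->4, 2->1, 5->3, 15->6, 3->2, 10->5
Step 2: d_i = R_x(i) - R_y(i); compute d_i^2.
  (5-4)^2=1, (6-1)^2=25, (1-3)^2=4, (2-6)^2=16, (4-2)^2=4, (3-5)^2=4
sum(d^2) = 54.
Step 3: rho = 1 - 6*54 / (6*(6^2 - 1)) = 1 - 324/210 = -0.542857.
Step 4: Under H0, t = rho * sqrt((n-2)/(1-rho^2)) = -1.2928 ~ t(4).
Step 5: Two-sided p-value from the t-distribution with 4 df = 0.265703.
Step 6: alpha = 0.05. fail to reject H0.

rho = -0.5429, p = 0.265703, fail to reject H0 at alpha = 0.05.


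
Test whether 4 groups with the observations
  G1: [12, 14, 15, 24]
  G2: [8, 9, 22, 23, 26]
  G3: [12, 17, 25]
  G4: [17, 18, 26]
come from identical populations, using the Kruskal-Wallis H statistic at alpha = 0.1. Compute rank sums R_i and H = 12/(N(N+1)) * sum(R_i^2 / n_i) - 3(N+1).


Step 1: Combine all N = 15 observations and assign midranks.
sorted (value, group, rank): (8,G2,1), (9,G2,2), (12,G1,3.5), (12,G3,3.5), (14,G1,5), (15,G1,6), (17,G3,7.5), (17,G4,7.5), (18,G4,9), (22,G2,10), (23,G2,11), (24,G1,12), (25,G3,13), (26,G2,14.5), (26,G4,14.5)
Step 2: Sum ranks within each group.
R_1 = 26.5 (n_1 = 4)
R_2 = 38.5 (n_2 = 5)
R_3 = 24 (n_3 = 3)
R_4 = 31 (n_4 = 3)
Step 3: H = 12/(N(N+1)) * sum(R_i^2/n_i) - 3(N+1)
     = 12/(15*16) * (26.5^2/4 + 38.5^2/5 + 24^2/3 + 31^2/3) - 3*16
     = 0.050000 * 984.346 - 48
     = 1.217292.
Step 4: Ties present; correction factor C = 1 - 18/(15^3 - 15) = 0.994643. Corrected H = 1.217292 / 0.994643 = 1.223848.
Step 5: Under H0, H ~ chi^2(3); p-value = 0.747290.
Step 6: alpha = 0.1. fail to reject H0.

H = 1.2238, df = 3, p = 0.747290, fail to reject H0.


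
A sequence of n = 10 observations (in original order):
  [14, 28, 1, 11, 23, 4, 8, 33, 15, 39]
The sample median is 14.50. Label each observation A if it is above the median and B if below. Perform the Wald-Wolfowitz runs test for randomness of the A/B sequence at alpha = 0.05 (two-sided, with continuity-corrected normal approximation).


Step 1: Compute median = 14.50; label A = above, B = below.
Labels in order: BABBABBAAA  (n_A = 5, n_B = 5)
Step 2: Count runs R = 6.
Step 3: Under H0 (random ordering), E[R] = 2*n_A*n_B/(n_A+n_B) + 1 = 2*5*5/10 + 1 = 6.0000.
        Var[R] = 2*n_A*n_B*(2*n_A*n_B - n_A - n_B) / ((n_A+n_B)^2 * (n_A+n_B-1)) = 2000/900 = 2.2222.
        SD[R] = 1.4907.
Step 4: R = E[R], so z = 0 with no continuity correction.
Step 5: Two-sided p-value via normal approximation = 2*(1 - Phi(|z|)) = 1.000000.
Step 6: alpha = 0.05. fail to reject H0.

R = 6, z = 0.0000, p = 1.000000, fail to reject H0.


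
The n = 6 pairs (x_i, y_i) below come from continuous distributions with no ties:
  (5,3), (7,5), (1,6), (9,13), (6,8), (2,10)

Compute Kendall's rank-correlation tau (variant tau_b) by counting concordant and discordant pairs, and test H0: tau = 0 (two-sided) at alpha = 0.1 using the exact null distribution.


Step 1: Enumerate the 15 unordered pairs (i,j) with i<j and classify each by sign(x_j-x_i) * sign(y_j-y_i).
  (1,2):dx=+2,dy=+2->C; (1,3):dx=-4,dy=+3->D; (1,4):dx=+4,dy=+10->C; (1,5):dx=+1,dy=+5->C
  (1,6):dx=-3,dy=+7->D; (2,3):dx=-6,dy=+1->D; (2,4):dx=+2,dy=+8->C; (2,5):dx=-1,dy=+3->D
  (2,6):dx=-5,dy=+5->D; (3,4):dx=+8,dy=+7->C; (3,5):dx=+5,dy=+2->C; (3,6):dx=+1,dy=+4->C
  (4,5):dx=-3,dy=-5->C; (4,6):dx=-7,dy=-3->C; (5,6):dx=-4,dy=+2->D
Step 2: C = 9, D = 6, total pairs = 15.
Step 3: tau = (C - D)/(n(n-1)/2) = (9 - 6)/15 = 0.200000.
Step 4: Exact two-sided p-value (enumerate n! = 720 permutations of y under H0): p = 0.719444.
Step 5: alpha = 0.1. fail to reject H0.

tau_b = 0.2000 (C=9, D=6), p = 0.719444, fail to reject H0.


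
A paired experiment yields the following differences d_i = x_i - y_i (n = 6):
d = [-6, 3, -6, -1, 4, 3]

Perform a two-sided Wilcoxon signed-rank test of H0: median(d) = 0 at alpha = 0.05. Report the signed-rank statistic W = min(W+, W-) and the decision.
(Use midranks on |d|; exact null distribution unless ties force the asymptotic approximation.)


Step 1: Drop any zero differences (none here) and take |d_i|.
|d| = [6, 3, 6, 1, 4, 3]
Step 2: Midrank |d_i| (ties get averaged ranks).
ranks: |6|->5.5, |3|->2.5, |6|->5.5, |1|->1, |4|->4, |3|->2.5
Step 3: Attach original signs; sum ranks with positive sign and with negative sign.
W+ = 2.5 + 4 + 2.5 = 9
W- = 5.5 + 5.5 + 1 = 12
(Check: W+ + W- = 21 should equal n(n+1)/2 = 21.)
Step 4: Test statistic W = min(W+, W-) = 9.
Step 5: Ties in |d|, so use the tie-corrected normal approximation.
        E[W] = n(n+1)/4 = 6*7/4 = 10.5.
        Tie groups: |d|=3 (t=2), |d|=6 (t=2); sum(t^3 - t) = 12.
        Var[W] = n(n+1)(2n+1)/24 - sum(t^3-t)/48 = 546/24 - 12/48 = 22.5.
        z = (W - E[W]) / sqrt(Var[W]) = (9 - 10.5) / 4.7434 = -0.3162.
        Two-sided p = 2*Phi(z) = 0.751830.
Step 6: alpha = 0.05. fail to reject H0.

W+ = 9, W- = 12, W = min = 9, p = 0.751830, fail to reject H0.


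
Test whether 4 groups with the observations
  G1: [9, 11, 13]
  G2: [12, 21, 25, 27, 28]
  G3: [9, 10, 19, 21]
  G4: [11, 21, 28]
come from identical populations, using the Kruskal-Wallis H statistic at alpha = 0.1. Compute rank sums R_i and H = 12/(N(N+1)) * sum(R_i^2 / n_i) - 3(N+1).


Step 1: Combine all N = 15 observations and assign midranks.
sorted (value, group, rank): (9,G1,1.5), (9,G3,1.5), (10,G3,3), (11,G1,4.5), (11,G4,4.5), (12,G2,6), (13,G1,7), (19,G3,8), (21,G2,10), (21,G3,10), (21,G4,10), (25,G2,12), (27,G2,13), (28,G2,14.5), (28,G4,14.5)
Step 2: Sum ranks within each group.
R_1 = 13 (n_1 = 3)
R_2 = 55.5 (n_2 = 5)
R_3 = 22.5 (n_3 = 4)
R_4 = 29 (n_4 = 3)
Step 3: H = 12/(N(N+1)) * sum(R_i^2/n_i) - 3(N+1)
     = 12/(15*16) * (13^2/3 + 55.5^2/5 + 22.5^2/4 + 29^2/3) - 3*16
     = 0.050000 * 1079.28 - 48
     = 5.963958.
Step 4: Ties present; correction factor C = 1 - 42/(15^3 - 15) = 0.987500. Corrected H = 5.963958 / 0.987500 = 6.039451.
Step 5: Under H0, H ~ chi^2(3); p-value = 0.109707.
Step 6: alpha = 0.1. fail to reject H0.

H = 6.0395, df = 3, p = 0.109707, fail to reject H0.


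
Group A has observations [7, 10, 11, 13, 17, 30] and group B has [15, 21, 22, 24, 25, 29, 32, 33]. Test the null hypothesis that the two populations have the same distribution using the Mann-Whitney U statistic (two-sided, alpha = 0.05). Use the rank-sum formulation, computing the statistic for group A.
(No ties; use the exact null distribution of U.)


Step 1: Combine and sort all 14 observations; assign midranks.
sorted (value, group): (7,X), (10,X), (11,X), (13,X), (15,Y), (17,X), (21,Y), (22,Y), (24,Y), (25,Y), (29,Y), (30,X), (32,Y), (33,Y)
ranks: 7->1, 10->2, 11->3, 13->4, 15->5, 17->6, 21->7, 22->8, 24->9, 25->10, 29->11, 30->12, 32->13, 33->14
Step 2: Rank sum for X: R1 = 1 + 2 + 3 + 4 + 6 + 12 = 28.
Step 3: U_X = R1 - n1(n1+1)/2 = 28 - 6*7/2 = 28 - 21 = 7.
       U_Y = n1*n2 - U_X = 48 - 7 = 41.
Step 4: No ties, so the exact null distribution of U (based on enumerating the C(14,6) = 3003 equally likely rank assignments) gives the two-sided p-value.
Step 5: p-value = 0.029304; compare to alpha = 0.05. reject H0.

U_X = 7, p = 0.029304, reject H0 at alpha = 0.05.


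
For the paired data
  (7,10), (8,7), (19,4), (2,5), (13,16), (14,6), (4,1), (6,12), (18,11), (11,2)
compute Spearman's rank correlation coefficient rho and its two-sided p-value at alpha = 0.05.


Step 1: Rank x and y separately (midranks; no ties here).
rank(x): 7->4, 8->5, 19->10, 2->1, 13->7, 14->8, 4->2, 6->3, 18->9, 11->6
rank(y): 10->7, 7->6, 4->3, 5->4, 16->10, 6->5, 1->1, 12->9, 11->8, 2->2
Step 2: d_i = R_x(i) - R_y(i); compute d_i^2.
  (4-7)^2=9, (5-6)^2=1, (10-3)^2=49, (1-4)^2=9, (7-10)^2=9, (8-5)^2=9, (2-1)^2=1, (3-9)^2=36, (9-8)^2=1, (6-2)^2=16
sum(d^2) = 140.
Step 3: rho = 1 - 6*140 / (10*(10^2 - 1)) = 1 - 840/990 = 0.151515.
Step 4: Under H0, t = rho * sqrt((n-2)/(1-rho^2)) = 0.4336 ~ t(8).
Step 5: Two-sided p-value from the t-distribution with 8 df = 0.676065.
Step 6: alpha = 0.05. fail to reject H0.

rho = 0.1515, p = 0.676065, fail to reject H0 at alpha = 0.05.


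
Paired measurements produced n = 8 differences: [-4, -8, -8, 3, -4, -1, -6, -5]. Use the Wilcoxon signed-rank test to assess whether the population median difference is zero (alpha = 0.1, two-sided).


Step 1: Drop any zero differences (none here) and take |d_i|.
|d| = [4, 8, 8, 3, 4, 1, 6, 5]
Step 2: Midrank |d_i| (ties get averaged ranks).
ranks: |4|->3.5, |8|->7.5, |8|->7.5, |3|->2, |4|->3.5, |1|->1, |6|->6, |5|->5
Step 3: Attach original signs; sum ranks with positive sign and with negative sign.
W+ = 2 = 2
W- = 3.5 + 7.5 + 7.5 + 3.5 + 1 + 6 + 5 = 34
(Check: W+ + W- = 36 should equal n(n+1)/2 = 36.)
Step 4: Test statistic W = min(W+, W-) = 2.
Step 5: Ties in |d|, so use the tie-corrected normal approximation.
        E[W] = n(n+1)/4 = 8*9/4 = 18.
        Tie groups: |d|=4 (t=2), |d|=8 (t=2); sum(t^3 - t) = 12.
        Var[W] = n(n+1)(2n+1)/24 - sum(t^3-t)/48 = 1224/24 - 12/48 = 50.75.
        z = (W - E[W]) / sqrt(Var[W]) = (2 - 18) / 7.1239 = -2.2460.
        Two-sided p = 2*Phi(z) = 0.024707.
Step 6: alpha = 0.1. reject H0.

W+ = 2, W- = 34, W = min = 2, p = 0.024707, reject H0.


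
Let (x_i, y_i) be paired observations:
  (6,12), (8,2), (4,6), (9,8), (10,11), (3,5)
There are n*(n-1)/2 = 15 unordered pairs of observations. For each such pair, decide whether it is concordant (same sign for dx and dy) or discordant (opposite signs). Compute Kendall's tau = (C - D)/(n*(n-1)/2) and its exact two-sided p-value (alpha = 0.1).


Step 1: Enumerate the 15 unordered pairs (i,j) with i<j and classify each by sign(x_j-x_i) * sign(y_j-y_i).
  (1,2):dx=+2,dy=-10->D; (1,3):dx=-2,dy=-6->C; (1,4):dx=+3,dy=-4->D; (1,5):dx=+4,dy=-1->D
  (1,6):dx=-3,dy=-7->C; (2,3):dx=-4,dy=+4->D; (2,4):dx=+1,dy=+6->C; (2,5):dx=+2,dy=+9->C
  (2,6):dx=-5,dy=+3->D; (3,4):dx=+5,dy=+2->C; (3,5):dx=+6,dy=+5->C; (3,6):dx=-1,dy=-1->C
  (4,5):dx=+1,dy=+3->C; (4,6):dx=-6,dy=-3->C; (5,6):dx=-7,dy=-6->C
Step 2: C = 10, D = 5, total pairs = 15.
Step 3: tau = (C - D)/(n(n-1)/2) = (10 - 5)/15 = 0.333333.
Step 4: Exact two-sided p-value (enumerate n! = 720 permutations of y under H0): p = 0.469444.
Step 5: alpha = 0.1. fail to reject H0.

tau_b = 0.3333 (C=10, D=5), p = 0.469444, fail to reject H0.


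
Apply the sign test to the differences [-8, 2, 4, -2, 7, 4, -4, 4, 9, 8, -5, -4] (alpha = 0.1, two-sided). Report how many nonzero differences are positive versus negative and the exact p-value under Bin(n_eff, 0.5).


Step 1: Discard zero differences. Original n = 12; n_eff = number of nonzero differences = 12.
Nonzero differences (with sign): -8, +2, +4, -2, +7, +4, -4, +4, +9, +8, -5, -4
Step 2: Count signs: positive = 7, negative = 5.
Step 3: Under H0: P(positive) = 0.5, so the number of positives S ~ Bin(12, 0.5).
Step 4: Two-sided exact p-value = sum of Bin(12,0.5) probabilities at or below the observed probability = 0.774414.
Step 5: alpha = 0.1. fail to reject H0.

n_eff = 12, pos = 7, neg = 5, p = 0.774414, fail to reject H0.


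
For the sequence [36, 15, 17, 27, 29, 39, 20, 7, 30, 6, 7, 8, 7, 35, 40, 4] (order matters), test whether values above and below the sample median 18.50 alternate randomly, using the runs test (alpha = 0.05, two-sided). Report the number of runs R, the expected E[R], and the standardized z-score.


Step 1: Compute median = 18.50; label A = above, B = below.
Labels in order: ABBAAAABABBBBAAB  (n_A = 8, n_B = 8)
Step 2: Count runs R = 8.
Step 3: Under H0 (random ordering), E[R] = 2*n_A*n_B/(n_A+n_B) + 1 = 2*8*8/16 + 1 = 9.0000.
        Var[R] = 2*n_A*n_B*(2*n_A*n_B - n_A - n_B) / ((n_A+n_B)^2 * (n_A+n_B-1)) = 14336/3840 = 3.7333.
        SD[R] = 1.9322.
Step 4: Continuity-corrected z = (R + 0.5 - E[R]) / SD[R] = (8 + 0.5 - 9.0000) / 1.9322 = -0.2588.
Step 5: Two-sided p-value via normal approximation = 2*(1 - Phi(|z|)) = 0.795809.
Step 6: alpha = 0.05. fail to reject H0.

R = 8, z = -0.2588, p = 0.795809, fail to reject H0.


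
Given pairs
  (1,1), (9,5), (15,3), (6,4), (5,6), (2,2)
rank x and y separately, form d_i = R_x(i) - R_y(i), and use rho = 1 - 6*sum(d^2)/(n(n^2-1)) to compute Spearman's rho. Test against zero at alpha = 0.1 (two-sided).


Step 1: Rank x and y separately (midranks; no ties here).
rank(x): 1->1, 9->5, 15->6, 6->4, 5->3, 2->2
rank(y): 1->1, 5->5, 3->3, 4->4, 6->6, 2->2
Step 2: d_i = R_x(i) - R_y(i); compute d_i^2.
  (1-1)^2=0, (5-5)^2=0, (6-3)^2=9, (4-4)^2=0, (3-6)^2=9, (2-2)^2=0
sum(d^2) = 18.
Step 3: rho = 1 - 6*18 / (6*(6^2 - 1)) = 1 - 108/210 = 0.485714.
Step 4: Under H0, t = rho * sqrt((n-2)/(1-rho^2)) = 1.1113 ~ t(4).
Step 5: Two-sided p-value from the t-distribution with 4 df = 0.328723.
Step 6: alpha = 0.1. fail to reject H0.

rho = 0.4857, p = 0.328723, fail to reject H0 at alpha = 0.1.


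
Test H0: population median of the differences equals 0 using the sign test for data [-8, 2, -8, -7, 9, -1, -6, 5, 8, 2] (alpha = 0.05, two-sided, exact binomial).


Step 1: Discard zero differences. Original n = 10; n_eff = number of nonzero differences = 10.
Nonzero differences (with sign): -8, +2, -8, -7, +9, -1, -6, +5, +8, +2
Step 2: Count signs: positive = 5, negative = 5.
Step 3: Under H0: P(positive) = 0.5, so the number of positives S ~ Bin(10, 0.5).
Step 4: Two-sided exact p-value = sum of Bin(10,0.5) probabilities at or below the observed probability = 1.000000.
Step 5: alpha = 0.05. fail to reject H0.

n_eff = 10, pos = 5, neg = 5, p = 1.000000, fail to reject H0.


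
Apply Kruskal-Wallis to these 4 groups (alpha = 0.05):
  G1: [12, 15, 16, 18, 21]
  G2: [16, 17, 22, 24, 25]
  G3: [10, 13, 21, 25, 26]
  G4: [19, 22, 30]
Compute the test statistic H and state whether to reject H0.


Step 1: Combine all N = 18 observations and assign midranks.
sorted (value, group, rank): (10,G3,1), (12,G1,2), (13,G3,3), (15,G1,4), (16,G1,5.5), (16,G2,5.5), (17,G2,7), (18,G1,8), (19,G4,9), (21,G1,10.5), (21,G3,10.5), (22,G2,12.5), (22,G4,12.5), (24,G2,14), (25,G2,15.5), (25,G3,15.5), (26,G3,17), (30,G4,18)
Step 2: Sum ranks within each group.
R_1 = 30 (n_1 = 5)
R_2 = 54.5 (n_2 = 5)
R_3 = 47 (n_3 = 5)
R_4 = 39.5 (n_4 = 3)
Step 3: H = 12/(N(N+1)) * sum(R_i^2/n_i) - 3(N+1)
     = 12/(18*19) * (30^2/5 + 54.5^2/5 + 47^2/5 + 39.5^2/3) - 3*19
     = 0.035088 * 1735.93 - 57
     = 3.909942.
Step 4: Ties present; correction factor C = 1 - 24/(18^3 - 18) = 0.995872. Corrected H = 3.909942 / 0.995872 = 3.926149.
Step 5: Under H0, H ~ chi^2(3); p-value = 0.269550.
Step 6: alpha = 0.05. fail to reject H0.

H = 3.9261, df = 3, p = 0.269550, fail to reject H0.


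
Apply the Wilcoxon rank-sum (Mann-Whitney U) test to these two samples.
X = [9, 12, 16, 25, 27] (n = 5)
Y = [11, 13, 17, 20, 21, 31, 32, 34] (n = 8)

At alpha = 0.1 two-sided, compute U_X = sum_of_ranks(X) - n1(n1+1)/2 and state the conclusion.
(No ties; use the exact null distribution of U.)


Step 1: Combine and sort all 13 observations; assign midranks.
sorted (value, group): (9,X), (11,Y), (12,X), (13,Y), (16,X), (17,Y), (20,Y), (21,Y), (25,X), (27,X), (31,Y), (32,Y), (34,Y)
ranks: 9->1, 11->2, 12->3, 13->4, 16->5, 17->6, 20->7, 21->8, 25->9, 27->10, 31->11, 32->12, 34->13
Step 2: Rank sum for X: R1 = 1 + 3 + 5 + 9 + 10 = 28.
Step 3: U_X = R1 - n1(n1+1)/2 = 28 - 5*6/2 = 28 - 15 = 13.
       U_Y = n1*n2 - U_X = 40 - 13 = 27.
Step 4: No ties, so the exact null distribution of U (based on enumerating the C(13,5) = 1287 equally likely rank assignments) gives the two-sided p-value.
Step 5: p-value = 0.354312; compare to alpha = 0.1. fail to reject H0.

U_X = 13, p = 0.354312, fail to reject H0 at alpha = 0.1.


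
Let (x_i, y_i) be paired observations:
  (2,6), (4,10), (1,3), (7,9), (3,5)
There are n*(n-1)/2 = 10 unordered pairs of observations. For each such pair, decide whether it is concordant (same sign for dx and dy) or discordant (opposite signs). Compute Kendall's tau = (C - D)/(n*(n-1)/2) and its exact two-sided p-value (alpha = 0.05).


Step 1: Enumerate the 10 unordered pairs (i,j) with i<j and classify each by sign(x_j-x_i) * sign(y_j-y_i).
  (1,2):dx=+2,dy=+4->C; (1,3):dx=-1,dy=-3->C; (1,4):dx=+5,dy=+3->C; (1,5):dx=+1,dy=-1->D
  (2,3):dx=-3,dy=-7->C; (2,4):dx=+3,dy=-1->D; (2,5):dx=-1,dy=-5->C; (3,4):dx=+6,dy=+6->C
  (3,5):dx=+2,dy=+2->C; (4,5):dx=-4,dy=-4->C
Step 2: C = 8, D = 2, total pairs = 10.
Step 3: tau = (C - D)/(n(n-1)/2) = (8 - 2)/10 = 0.600000.
Step 4: Exact two-sided p-value (enumerate n! = 120 permutations of y under H0): p = 0.233333.
Step 5: alpha = 0.05. fail to reject H0.

tau_b = 0.6000 (C=8, D=2), p = 0.233333, fail to reject H0.


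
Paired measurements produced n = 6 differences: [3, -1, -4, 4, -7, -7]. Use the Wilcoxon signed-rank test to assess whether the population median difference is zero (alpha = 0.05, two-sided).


Step 1: Drop any zero differences (none here) and take |d_i|.
|d| = [3, 1, 4, 4, 7, 7]
Step 2: Midrank |d_i| (ties get averaged ranks).
ranks: |3|->2, |1|->1, |4|->3.5, |4|->3.5, |7|->5.5, |7|->5.5
Step 3: Attach original signs; sum ranks with positive sign and with negative sign.
W+ = 2 + 3.5 = 5.5
W- = 1 + 3.5 + 5.5 + 5.5 = 15.5
(Check: W+ + W- = 21 should equal n(n+1)/2 = 21.)
Step 4: Test statistic W = min(W+, W-) = 5.5.
Step 5: Ties in |d|, so use the tie-corrected normal approximation.
        E[W] = n(n+1)/4 = 6*7/4 = 10.5.
        Tie groups: |d|=4 (t=2), |d|=7 (t=2); sum(t^3 - t) = 12.
        Var[W] = n(n+1)(2n+1)/24 - sum(t^3-t)/48 = 546/24 - 12/48 = 22.5.
        z = (W - E[W]) / sqrt(Var[W]) = (5.5 - 10.5) / 4.7434 = -1.0541.
        Two-sided p = 2*Phi(z) = 0.291841.
Step 6: alpha = 0.05. fail to reject H0.

W+ = 5.5, W- = 15.5, W = min = 5.5, p = 0.291841, fail to reject H0.


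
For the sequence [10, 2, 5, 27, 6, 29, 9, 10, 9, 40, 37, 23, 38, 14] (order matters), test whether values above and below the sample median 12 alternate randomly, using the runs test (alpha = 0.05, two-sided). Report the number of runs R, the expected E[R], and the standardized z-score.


Step 1: Compute median = 12; label A = above, B = below.
Labels in order: BBBABABBBAAAAA  (n_A = 7, n_B = 7)
Step 2: Count runs R = 6.
Step 3: Under H0 (random ordering), E[R] = 2*n_A*n_B/(n_A+n_B) + 1 = 2*7*7/14 + 1 = 8.0000.
        Var[R] = 2*n_A*n_B*(2*n_A*n_B - n_A - n_B) / ((n_A+n_B)^2 * (n_A+n_B-1)) = 8232/2548 = 3.2308.
        SD[R] = 1.7974.
Step 4: Continuity-corrected z = (R + 0.5 - E[R]) / SD[R] = (6 + 0.5 - 8.0000) / 1.7974 = -0.8345.
Step 5: Two-sided p-value via normal approximation = 2*(1 - Phi(|z|)) = 0.403986.
Step 6: alpha = 0.05. fail to reject H0.

R = 6, z = -0.8345, p = 0.403986, fail to reject H0.


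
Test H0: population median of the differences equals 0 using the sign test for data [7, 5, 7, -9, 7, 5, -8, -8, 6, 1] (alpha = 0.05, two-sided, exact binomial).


Step 1: Discard zero differences. Original n = 10; n_eff = number of nonzero differences = 10.
Nonzero differences (with sign): +7, +5, +7, -9, +7, +5, -8, -8, +6, +1
Step 2: Count signs: positive = 7, negative = 3.
Step 3: Under H0: P(positive) = 0.5, so the number of positives S ~ Bin(10, 0.5).
Step 4: Two-sided exact p-value = sum of Bin(10,0.5) probabilities at or below the observed probability = 0.343750.
Step 5: alpha = 0.05. fail to reject H0.

n_eff = 10, pos = 7, neg = 3, p = 0.343750, fail to reject H0.


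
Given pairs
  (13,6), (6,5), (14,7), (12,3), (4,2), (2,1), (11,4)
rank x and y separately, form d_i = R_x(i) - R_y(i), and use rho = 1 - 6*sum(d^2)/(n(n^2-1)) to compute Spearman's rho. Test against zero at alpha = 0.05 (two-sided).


Step 1: Rank x and y separately (midranks; no ties here).
rank(x): 13->6, 6->3, 14->7, 12->5, 4->2, 2->1, 11->4
rank(y): 6->6, 5->5, 7->7, 3->3, 2->2, 1->1, 4->4
Step 2: d_i = R_x(i) - R_y(i); compute d_i^2.
  (6-6)^2=0, (3-5)^2=4, (7-7)^2=0, (5-3)^2=4, (2-2)^2=0, (1-1)^2=0, (4-4)^2=0
sum(d^2) = 8.
Step 3: rho = 1 - 6*8 / (7*(7^2 - 1)) = 1 - 48/336 = 0.857143.
Step 4: Under H0, t = rho * sqrt((n-2)/(1-rho^2)) = 3.7210 ~ t(5).
Step 5: Two-sided p-value from the t-distribution with 5 df = 0.013697.
Step 6: alpha = 0.05. reject H0.

rho = 0.8571, p = 0.013697, reject H0 at alpha = 0.05.


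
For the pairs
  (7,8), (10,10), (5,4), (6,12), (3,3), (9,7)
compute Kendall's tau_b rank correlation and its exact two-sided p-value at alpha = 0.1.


Step 1: Enumerate the 15 unordered pairs (i,j) with i<j and classify each by sign(x_j-x_i) * sign(y_j-y_i).
  (1,2):dx=+3,dy=+2->C; (1,3):dx=-2,dy=-4->C; (1,4):dx=-1,dy=+4->D; (1,5):dx=-4,dy=-5->C
  (1,6):dx=+2,dy=-1->D; (2,3):dx=-5,dy=-6->C; (2,4):dx=-4,dy=+2->D; (2,5):dx=-7,dy=-7->C
  (2,6):dx=-1,dy=-3->C; (3,4):dx=+1,dy=+8->C; (3,5):dx=-2,dy=-1->C; (3,6):dx=+4,dy=+3->C
  (4,5):dx=-3,dy=-9->C; (4,6):dx=+3,dy=-5->D; (5,6):dx=+6,dy=+4->C
Step 2: C = 11, D = 4, total pairs = 15.
Step 3: tau = (C - D)/(n(n-1)/2) = (11 - 4)/15 = 0.466667.
Step 4: Exact two-sided p-value (enumerate n! = 720 permutations of y under H0): p = 0.272222.
Step 5: alpha = 0.1. fail to reject H0.

tau_b = 0.4667 (C=11, D=4), p = 0.272222, fail to reject H0.


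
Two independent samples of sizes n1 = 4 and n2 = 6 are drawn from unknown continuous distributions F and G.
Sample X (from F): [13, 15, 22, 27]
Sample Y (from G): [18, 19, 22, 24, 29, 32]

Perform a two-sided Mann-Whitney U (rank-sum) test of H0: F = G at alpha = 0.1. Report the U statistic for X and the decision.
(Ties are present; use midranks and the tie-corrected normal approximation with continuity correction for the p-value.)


Step 1: Combine and sort all 10 observations; assign midranks.
sorted (value, group): (13,X), (15,X), (18,Y), (19,Y), (22,X), (22,Y), (24,Y), (27,X), (29,Y), (32,Y)
ranks: 13->1, 15->2, 18->3, 19->4, 22->5.5, 22->5.5, 24->7, 27->8, 29->9, 32->10
Step 2: Rank sum for X: R1 = 1 + 2 + 5.5 + 8 = 16.5.
Step 3: U_X = R1 - n1(n1+1)/2 = 16.5 - 4*5/2 = 16.5 - 10 = 6.5.
       U_Y = n1*n2 - U_X = 24 - 6.5 = 17.5.
Step 4: Ties are present, so use the tie-corrected normal approximation (with continuity correction) for the p-value.
Step 5: p-value = 0.284958; compare to alpha = 0.1. fail to reject H0.

U_X = 6.5, p = 0.284958, fail to reject H0 at alpha = 0.1.
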